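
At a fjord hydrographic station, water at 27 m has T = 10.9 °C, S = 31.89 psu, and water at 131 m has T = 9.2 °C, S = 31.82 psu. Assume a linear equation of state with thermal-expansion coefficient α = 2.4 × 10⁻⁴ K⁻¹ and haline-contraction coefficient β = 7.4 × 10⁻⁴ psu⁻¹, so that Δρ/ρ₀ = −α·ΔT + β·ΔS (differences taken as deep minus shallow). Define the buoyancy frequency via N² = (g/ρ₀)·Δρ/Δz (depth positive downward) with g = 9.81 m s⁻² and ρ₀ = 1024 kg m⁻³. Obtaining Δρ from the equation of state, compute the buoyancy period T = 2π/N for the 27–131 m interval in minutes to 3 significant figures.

ΔT = -1.7 K, ΔS = -0.07 psu (deep − shallow).
Δρ/ρ₀ = −αΔT + βΔS = 4.08 × 10⁻⁴ − 5.18 × 10⁻⁵ = 3.562 × 10⁻⁴, so Δρ ≈ 0.3647 kg m⁻³.
N² = (g/ρ₀)·Δρ/Δz = g·(Δρ/ρ₀)/Δz = 9.81 × 3.562 × 10⁻⁴ / 104 = 3.3599 × 10⁻⁵ s⁻².
N = √(3.3599 × 10⁻⁵) = 5.7965 × 10⁻³ rad s⁻¹ → T = 2π/N = 1.0840 × 10³ s = 18.067 min ≈ 18.1 min.

18.1 min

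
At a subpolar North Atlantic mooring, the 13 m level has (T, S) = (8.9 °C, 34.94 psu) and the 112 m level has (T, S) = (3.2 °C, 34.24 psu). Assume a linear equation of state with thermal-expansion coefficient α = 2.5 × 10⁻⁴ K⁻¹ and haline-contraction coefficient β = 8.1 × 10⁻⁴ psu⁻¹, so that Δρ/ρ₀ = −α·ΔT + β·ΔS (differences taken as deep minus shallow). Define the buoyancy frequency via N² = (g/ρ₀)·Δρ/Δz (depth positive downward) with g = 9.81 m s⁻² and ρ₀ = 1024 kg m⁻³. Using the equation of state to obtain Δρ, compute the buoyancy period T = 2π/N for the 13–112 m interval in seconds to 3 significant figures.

ΔT = -5.7 K, ΔS = -0.70 psu (deep − shallow).
Δρ/ρ₀ = −αΔT + βΔS = 1.425 × 10⁻³ − 5.67 × 10⁻⁴ = 8.58 × 10⁻⁴, so Δρ ≈ 0.8786 kg m⁻³.
N² = (g/ρ₀)·Δρ/Δz = g·(Δρ/ρ₀)/Δz = 9.81 × 8.58 × 10⁻⁴ / 99 = 8.5020 × 10⁻⁵ s⁻².
N = √(8.5020 × 10⁻⁵) = 9.2206 × 10⁻³ rad s⁻¹ → T = 2π/N = 681.43 s ≈ 681 s.

681 s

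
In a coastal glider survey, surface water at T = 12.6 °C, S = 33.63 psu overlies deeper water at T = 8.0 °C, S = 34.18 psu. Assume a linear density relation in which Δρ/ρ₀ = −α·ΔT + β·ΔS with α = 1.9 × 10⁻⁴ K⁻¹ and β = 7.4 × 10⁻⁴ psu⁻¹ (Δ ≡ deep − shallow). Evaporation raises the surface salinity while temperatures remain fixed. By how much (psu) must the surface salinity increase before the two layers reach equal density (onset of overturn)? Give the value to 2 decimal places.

1.73 psu

Neutral buoyancy requires −α(T_deep − T_surf) + β(S_deep − S_surf′) = 0.
S_surf′ = S_deep − (α/β)·ΔT = 34.18 − (1.9 × 10⁻⁴/7.4 × 10⁻⁴)·(-4.6) = 35.3611 psu.
Increase required: 35.3611 − 33.63 = 1.7311 psu.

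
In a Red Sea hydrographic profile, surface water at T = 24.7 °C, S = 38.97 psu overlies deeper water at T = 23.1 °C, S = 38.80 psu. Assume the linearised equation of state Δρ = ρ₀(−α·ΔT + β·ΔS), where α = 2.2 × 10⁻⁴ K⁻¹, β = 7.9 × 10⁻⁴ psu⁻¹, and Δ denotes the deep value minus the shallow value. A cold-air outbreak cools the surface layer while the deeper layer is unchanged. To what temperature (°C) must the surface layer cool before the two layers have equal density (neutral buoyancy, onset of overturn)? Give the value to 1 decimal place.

Neutral buoyancy requires Δρ = 0, i.e. −α(T_deep − T_surf′) + β(S_deep − S_surf) = 0.
T_surf′ = T_deep − (β/α)·ΔS = 23.1 − (7.9 × 10⁻⁴/2.2 × 10⁻⁴)·(-0.17) = 23.710 °C.
Cooling required: 24.7 − (23.710) = 0.990 °C.

23.7 °C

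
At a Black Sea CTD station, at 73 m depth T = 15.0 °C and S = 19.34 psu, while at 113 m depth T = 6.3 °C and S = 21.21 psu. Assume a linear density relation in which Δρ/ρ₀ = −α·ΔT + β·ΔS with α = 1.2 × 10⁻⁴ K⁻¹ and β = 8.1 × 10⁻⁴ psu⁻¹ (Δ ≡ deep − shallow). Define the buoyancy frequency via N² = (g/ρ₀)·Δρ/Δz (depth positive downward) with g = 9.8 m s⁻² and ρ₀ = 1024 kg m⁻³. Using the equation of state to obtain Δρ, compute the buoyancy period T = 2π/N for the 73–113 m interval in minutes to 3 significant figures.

ΔT = -8.7 K, ΔS = +1.87 psu (deep − shallow).
Δρ/ρ₀ = −αΔT + βΔS = 1.044 × 10⁻³ + 1.5147 × 10⁻³ = 2.5587 × 10⁻³, so Δρ ≈ 2.620 kg m⁻³.
N² = (g/ρ₀)·Δρ/Δz = g·(Δρ/ρ₀)/Δz = 9.8 × 2.5587 × 10⁻³ / 40 = 6.2688 × 10⁻⁴ s⁻².
N = √(6.2688 × 10⁻⁴) = 0.025038 rad s⁻¹ → T = 2π/N = 250.95 s = 4.1825 min ≈ 4.18 min.

4.18 min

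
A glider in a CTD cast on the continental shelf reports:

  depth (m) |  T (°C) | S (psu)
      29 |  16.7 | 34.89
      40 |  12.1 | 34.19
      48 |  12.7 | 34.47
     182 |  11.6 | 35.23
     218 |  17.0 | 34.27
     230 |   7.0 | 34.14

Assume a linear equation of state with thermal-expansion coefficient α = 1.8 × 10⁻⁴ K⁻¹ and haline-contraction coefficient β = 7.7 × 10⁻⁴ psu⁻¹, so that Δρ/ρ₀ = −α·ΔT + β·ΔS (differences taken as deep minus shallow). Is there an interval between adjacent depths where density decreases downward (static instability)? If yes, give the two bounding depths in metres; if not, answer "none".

182–218 m

Evaluate Δρ/ρ₀ = −αΔT + βΔS across each adjacent pair:
  29–40 m: −αΔT+βΔS = −(1.8 × 10⁻⁴)(-4.6)+(7.7 × 10⁻⁴)(-0.70) = 2.9 × 10⁻⁴ → stable
  40–48 m: −αΔT+βΔS = −(1.8 × 10⁻⁴)(+0.6)+(7.7 × 10⁻⁴)(+0.28) = 1.1 × 10⁻⁴ → stable
  48–182 m: −αΔT+βΔS = −(1.8 × 10⁻⁴)(-1.1)+(7.7 × 10⁻⁴)(+0.76) = 7.8 × 10⁻⁴ → stable
  182–218 m: −αΔT+βΔS = −(1.8 × 10⁻⁴)(+5.4)+(7.7 × 10⁻⁴)(-0.96) = -1.7 × 10⁻³ → UNSTABLE
  218–230 m: −αΔT+βΔS = −(1.8 × 10⁻⁴)(-10.0)+(7.7 × 10⁻⁴)(-0.13) = 1.7 × 10⁻³ → stable
The 182–218 m interval has Δρ < 0: lighter water underlies denser water.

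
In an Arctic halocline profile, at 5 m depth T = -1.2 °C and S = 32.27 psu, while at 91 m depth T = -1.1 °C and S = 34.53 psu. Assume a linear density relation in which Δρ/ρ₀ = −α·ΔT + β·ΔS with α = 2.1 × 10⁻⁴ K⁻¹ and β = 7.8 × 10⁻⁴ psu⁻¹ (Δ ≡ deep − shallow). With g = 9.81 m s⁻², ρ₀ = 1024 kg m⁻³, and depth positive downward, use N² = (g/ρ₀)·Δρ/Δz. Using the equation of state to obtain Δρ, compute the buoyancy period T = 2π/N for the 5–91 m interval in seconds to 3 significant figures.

446 s

ΔT = +0.1 K, ΔS = +2.26 psu (deep − shallow).
Δρ/ρ₀ = −αΔT + βΔS = -2.10 × 10⁻⁵ + 1.7628 × 10⁻³ = 1.7418 × 10⁻³, so Δρ ≈ 1.784 kg m⁻³.
N² = (g/ρ₀)·Δρ/Δz = g·(Δρ/ρ₀)/Δz = 9.81 × 1.7418 × 10⁻³ / 86 = 1.9869 × 10⁻⁴ s⁻².
N = √(1.9869 × 10⁻⁴) = 0.014096 rad s⁻¹ → T = 2π/N = 445.74 s ≈ 446 s.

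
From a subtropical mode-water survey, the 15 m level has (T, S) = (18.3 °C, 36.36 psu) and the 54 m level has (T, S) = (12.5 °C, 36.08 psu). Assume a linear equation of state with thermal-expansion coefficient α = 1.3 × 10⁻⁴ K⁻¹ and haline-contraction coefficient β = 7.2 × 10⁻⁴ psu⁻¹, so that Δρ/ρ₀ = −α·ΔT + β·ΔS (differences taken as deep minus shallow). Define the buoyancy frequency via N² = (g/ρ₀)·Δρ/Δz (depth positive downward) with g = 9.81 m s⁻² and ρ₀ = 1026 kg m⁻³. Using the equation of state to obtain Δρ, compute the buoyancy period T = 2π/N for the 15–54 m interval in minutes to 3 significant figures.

8.88 min

ΔT = -5.8 K, ΔS = -0.28 psu (deep − shallow).
Δρ/ρ₀ = −αΔT + βΔS = 7.54 × 10⁻⁴ − 2.016 × 10⁻⁴ = 5.524 × 10⁻⁴, so Δρ ≈ 0.5668 kg m⁻³.
N² = (g/ρ₀)·Δρ/Δz = g·(Δρ/ρ₀)/Δz = 9.81 × 5.524 × 10⁻⁴ / 39 = 1.3895 × 10⁻⁴ s⁻².
N = √(1.3895 × 10⁻⁴) = 0.011788 rad s⁻¹ → T = 2π/N = 533.02 s = 8.8837 min ≈ 8.88 min.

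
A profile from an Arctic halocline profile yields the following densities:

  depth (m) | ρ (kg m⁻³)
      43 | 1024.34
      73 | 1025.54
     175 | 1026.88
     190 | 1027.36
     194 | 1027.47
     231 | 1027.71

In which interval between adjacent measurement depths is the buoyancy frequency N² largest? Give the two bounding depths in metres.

43–73 m

Compute the density gradient over each adjacent pair:
  43–73 m: Δρ/Δz = 1.20/30 = 0.040 kg m⁻⁴
  73–175 m: Δρ/Δz = 1.34/102 = 0.013 kg m⁻⁴
  175–190 m: Δρ/Δz = 0.48/15 = 0.032 kg m⁻⁴
  190–194 m: Δρ/Δz = 0.11/4 = 0.028 kg m⁻⁴
  194–231 m: Δρ/Δz = 0.24/37 = 6.5 × 10⁻³ kg m⁻⁴
The largest gradient is in the 43–73 m interval — the pycnocline.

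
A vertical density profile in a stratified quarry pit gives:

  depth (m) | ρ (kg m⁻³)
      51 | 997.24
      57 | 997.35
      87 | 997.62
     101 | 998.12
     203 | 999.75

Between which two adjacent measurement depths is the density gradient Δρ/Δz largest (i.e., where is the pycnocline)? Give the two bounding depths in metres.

Compute the density gradient over each adjacent pair:
  51–57 m: Δρ/Δz = 0.11/6 = 0.018 kg m⁻⁴
  57–87 m: Δρ/Δz = 0.27/30 = 9.0 × 10⁻³ kg m⁻⁴
  87–101 m: Δρ/Δz = 0.50/14 = 0.036 kg m⁻⁴
  101–203 m: Δρ/Δz = 1.63/102 = 0.016 kg m⁻⁴
The largest gradient is in the 87–101 m interval — the pycnocline.

87–101 m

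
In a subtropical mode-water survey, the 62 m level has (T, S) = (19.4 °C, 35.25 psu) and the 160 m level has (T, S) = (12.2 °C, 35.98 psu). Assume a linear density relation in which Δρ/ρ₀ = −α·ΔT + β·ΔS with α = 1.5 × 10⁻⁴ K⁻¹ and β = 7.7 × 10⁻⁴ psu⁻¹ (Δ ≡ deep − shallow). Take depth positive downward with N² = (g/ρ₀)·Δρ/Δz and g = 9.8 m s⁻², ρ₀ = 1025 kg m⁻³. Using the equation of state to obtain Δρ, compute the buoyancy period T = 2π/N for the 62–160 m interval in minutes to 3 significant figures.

ΔT = -7.2 K, ΔS = +0.73 psu (deep − shallow).
Δρ/ρ₀ = −αΔT + βΔS = 1.08 × 10⁻³ + 5.621 × 10⁻⁴ = 1.6421 × 10⁻³, so Δρ ≈ 1.683 kg m⁻³.
N² = (g/ρ₀)·Δρ/Δz = g·(Δρ/ρ₀)/Δz = 9.8 × 1.6421 × 10⁻³ / 98 = 1.6421 × 10⁻⁴ s⁻².
N = √(1.6421 × 10⁻⁴) = 0.012814 rad s⁻¹ → T = 2π/N = 490.34 s = 8.1723 min ≈ 8.17 min.

8.17 min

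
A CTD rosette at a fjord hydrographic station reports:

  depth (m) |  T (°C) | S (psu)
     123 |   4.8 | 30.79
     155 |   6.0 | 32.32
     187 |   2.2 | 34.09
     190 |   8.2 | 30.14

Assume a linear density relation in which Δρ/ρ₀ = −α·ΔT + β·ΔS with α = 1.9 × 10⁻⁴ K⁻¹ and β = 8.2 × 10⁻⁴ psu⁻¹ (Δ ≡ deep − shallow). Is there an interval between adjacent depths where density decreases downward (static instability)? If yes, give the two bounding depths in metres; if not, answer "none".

187–190 m

Evaluate Δρ/ρ₀ = −αΔT + βΔS across each adjacent pair:
  123–155 m: −αΔT+βΔS = −(1.9 × 10⁻⁴)(+1.2)+(8.2 × 10⁻⁴)(+1.53) = 1.0 × 10⁻³ → stable
  155–187 m: −αΔT+βΔS = −(1.9 × 10⁻⁴)(-3.8)+(8.2 × 10⁻⁴)(+1.77) = 2.2 × 10⁻³ → stable
  187–190 m: −αΔT+βΔS = −(1.9 × 10⁻⁴)(+6.0)+(8.2 × 10⁻⁴)(-3.95) = -4.4 × 10⁻³ → UNSTABLE
The 187–190 m interval has Δρ < 0: lighter water underlies denser water.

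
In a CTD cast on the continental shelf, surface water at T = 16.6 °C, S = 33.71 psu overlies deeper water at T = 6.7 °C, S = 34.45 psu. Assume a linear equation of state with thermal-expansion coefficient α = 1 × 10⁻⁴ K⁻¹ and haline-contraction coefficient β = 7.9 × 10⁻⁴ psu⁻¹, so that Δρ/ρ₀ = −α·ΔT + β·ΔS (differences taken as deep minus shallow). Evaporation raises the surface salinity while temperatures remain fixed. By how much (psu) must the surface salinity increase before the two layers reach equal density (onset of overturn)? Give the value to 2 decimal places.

1.99 psu

Neutral buoyancy requires −α(T_deep − T_surf) + β(S_deep − S_surf′) = 0.
S_surf′ = S_deep − (α/β)·ΔT = 34.45 − (1 × 10⁻⁴/7.9 × 10⁻⁴)·(-9.9) = 35.7032 psu.
Increase required: 35.7032 − 33.71 = 1.9932 psu.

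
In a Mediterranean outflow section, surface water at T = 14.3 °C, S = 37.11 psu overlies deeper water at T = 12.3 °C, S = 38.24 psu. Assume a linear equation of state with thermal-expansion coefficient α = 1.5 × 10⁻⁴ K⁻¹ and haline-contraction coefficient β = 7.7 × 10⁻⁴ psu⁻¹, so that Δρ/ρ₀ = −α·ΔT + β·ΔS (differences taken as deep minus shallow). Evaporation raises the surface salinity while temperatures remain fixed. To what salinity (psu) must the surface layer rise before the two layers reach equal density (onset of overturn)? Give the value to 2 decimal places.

38.63 psu

Neutral buoyancy requires −α(T_deep − T_surf) + β(S_deep − S_surf′) = 0.
S_surf′ = S_deep − (α/β)·ΔT = 38.24 − (1.5 × 10⁻⁴/7.7 × 10⁻⁴)·(-2.0) = 38.6296 psu.
Increase required: 38.6296 − 37.11 = 1.5196 psu.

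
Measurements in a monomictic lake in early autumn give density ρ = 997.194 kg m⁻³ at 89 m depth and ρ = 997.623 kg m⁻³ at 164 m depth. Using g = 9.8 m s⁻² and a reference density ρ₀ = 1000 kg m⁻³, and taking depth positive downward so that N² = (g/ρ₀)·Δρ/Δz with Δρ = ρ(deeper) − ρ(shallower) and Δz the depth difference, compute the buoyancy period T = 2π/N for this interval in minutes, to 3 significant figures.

Δρ = 997.623 − 997.194 = 0.429 kg m⁻³ over Δz = 164 − 89 = 75 m.
N² = (9.8/1000) × (0.429/75) = 5.6056 × 10⁻⁵ s⁻².
N = √(5.6056 × 10⁻⁵) = 7.4871 × 10⁻³ rad s⁻¹, so T = 2π/N = 839.20 s = 13.987 min ≈ 14.0 min.

14.0 min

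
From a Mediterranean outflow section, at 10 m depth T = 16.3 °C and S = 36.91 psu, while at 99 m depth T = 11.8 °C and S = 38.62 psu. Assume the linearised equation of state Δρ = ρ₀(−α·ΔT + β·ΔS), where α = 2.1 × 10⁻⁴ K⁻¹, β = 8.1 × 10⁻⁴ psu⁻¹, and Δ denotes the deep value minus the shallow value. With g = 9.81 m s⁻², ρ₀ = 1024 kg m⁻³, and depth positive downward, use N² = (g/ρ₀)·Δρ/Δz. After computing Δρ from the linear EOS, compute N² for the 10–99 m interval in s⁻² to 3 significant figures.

ΔT = -4.5 K, ΔS = +1.71 psu (deep − shallow).
Δρ/ρ₀ = −αΔT + βΔS = 9.45 × 10⁻⁴ + 1.3851 × 10⁻³ = 2.3301 × 10⁻³, so Δρ ≈ 2.386 kg m⁻³.
N² = (g/ρ₀)·Δρ/Δz = g·(Δρ/ρ₀)/Δz = 9.81 × 2.3301 × 10⁻³ / 89 = 2.5683 × 10⁻⁴ s⁻² ≈ 2.57 × 10⁻⁴ s⁻².

2.57 × 10⁻⁴ s⁻²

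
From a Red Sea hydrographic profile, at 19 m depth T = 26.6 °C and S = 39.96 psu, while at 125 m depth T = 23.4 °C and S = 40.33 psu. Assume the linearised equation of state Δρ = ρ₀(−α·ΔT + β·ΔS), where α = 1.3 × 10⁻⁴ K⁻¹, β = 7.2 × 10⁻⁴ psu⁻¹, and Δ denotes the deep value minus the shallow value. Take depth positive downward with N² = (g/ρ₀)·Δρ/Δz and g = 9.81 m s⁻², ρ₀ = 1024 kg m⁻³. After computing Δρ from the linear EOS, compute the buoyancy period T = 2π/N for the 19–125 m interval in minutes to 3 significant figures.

13.2 min

ΔT = -3.2 K, ΔS = +0.37 psu (deep − shallow).
Δρ/ρ₀ = −αΔT + βΔS = 4.16 × 10⁻⁴ + 2.664 × 10⁻⁴ = 6.824 × 10⁻⁴, so Δρ ≈ 0.6988 kg m⁻³.
N² = (g/ρ₀)·Δρ/Δz = g·(Δρ/ρ₀)/Δz = 9.81 × 6.824 × 10⁻⁴ / 106 = 6.3154 × 10⁻⁵ s⁻².
N = √(6.3154 × 10⁻⁵) = 7.9469 × 10⁻³ rad s⁻¹ → T = 2π/N = 790.65 s = 13.178 min ≈ 13.2 min.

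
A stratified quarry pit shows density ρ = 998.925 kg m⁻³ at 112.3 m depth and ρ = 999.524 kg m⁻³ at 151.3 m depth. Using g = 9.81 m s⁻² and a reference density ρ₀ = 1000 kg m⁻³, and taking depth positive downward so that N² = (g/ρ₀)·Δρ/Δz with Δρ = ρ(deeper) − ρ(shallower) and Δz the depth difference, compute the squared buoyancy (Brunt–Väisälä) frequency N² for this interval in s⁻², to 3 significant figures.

Δρ = 999.524 − 998.925 = 0.599 kg m⁻³ over Δz = 151.3 − 112.3 = 39 m.
N² = (9.81/1000) × (0.599/39) = 1.5067 × 10⁻⁴ s⁻² ≈ 1.51 × 10⁻⁴ s⁻².

1.51 × 10⁻⁴ s⁻²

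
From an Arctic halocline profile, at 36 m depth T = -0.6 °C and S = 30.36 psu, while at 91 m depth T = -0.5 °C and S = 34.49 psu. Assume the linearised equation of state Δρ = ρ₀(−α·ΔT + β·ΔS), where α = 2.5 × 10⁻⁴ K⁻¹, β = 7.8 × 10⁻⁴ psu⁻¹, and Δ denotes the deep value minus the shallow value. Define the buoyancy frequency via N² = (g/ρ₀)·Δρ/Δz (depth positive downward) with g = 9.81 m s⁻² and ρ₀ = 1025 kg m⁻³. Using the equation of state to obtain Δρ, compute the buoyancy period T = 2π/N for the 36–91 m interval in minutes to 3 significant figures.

ΔT = +0.1 K, ΔS = +4.13 psu (deep − shallow).
Δρ/ρ₀ = −αΔT + βΔS = -2.50 × 10⁻⁵ + 3.2214 × 10⁻³ = 3.1964 × 10⁻³, so Δρ ≈ 3.276 kg m⁻³.
N² = (g/ρ₀)·Δρ/Δz = g·(Δρ/ρ₀)/Δz = 9.81 × 3.1964 × 10⁻³ / 55 = 5.7012 × 10⁻⁴ s⁻².
N = √(5.7012 × 10⁻⁴) = 0.023877 rad s⁻¹ → T = 2π/N = 263.15 s = 4.3858 min ≈ 4.39 min.

4.39 min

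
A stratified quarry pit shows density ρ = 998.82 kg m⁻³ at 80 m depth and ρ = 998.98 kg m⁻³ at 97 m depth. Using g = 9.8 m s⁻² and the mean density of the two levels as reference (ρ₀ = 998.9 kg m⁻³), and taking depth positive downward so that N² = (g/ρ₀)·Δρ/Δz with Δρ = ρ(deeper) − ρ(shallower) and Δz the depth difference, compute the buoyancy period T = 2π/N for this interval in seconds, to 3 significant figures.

Δρ = 998.98 − 998.82 = 0.16 kg m⁻³ over Δz = 97 − 80 = 17 m.
N² = (9.8/998.9) × (0.16/17) = 9.2337 × 10⁻⁵ s⁻².
N = √(9.2337 × 10⁻⁵) = 9.6092 × 10⁻³ rad s⁻¹, so T = 2π/N = 653.87 s ≈ 654 s.

654 s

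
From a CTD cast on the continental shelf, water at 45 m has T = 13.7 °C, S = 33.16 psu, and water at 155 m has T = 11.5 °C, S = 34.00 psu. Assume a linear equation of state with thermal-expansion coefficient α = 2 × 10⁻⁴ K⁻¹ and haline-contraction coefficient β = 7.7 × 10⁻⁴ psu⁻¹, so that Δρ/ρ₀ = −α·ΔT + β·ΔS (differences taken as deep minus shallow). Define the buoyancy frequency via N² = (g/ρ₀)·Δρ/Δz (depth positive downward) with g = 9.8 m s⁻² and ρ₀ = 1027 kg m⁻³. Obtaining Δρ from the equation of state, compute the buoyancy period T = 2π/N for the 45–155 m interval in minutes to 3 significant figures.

ΔT = -2.2 K, ΔS = +0.84 psu (deep − shallow).
Δρ/ρ₀ = −αΔT + βΔS = 4.40 × 10⁻⁴ + 6.468 × 10⁻⁴ = 1.0868 × 10⁻³, so Δρ ≈ 1.116 kg m⁻³.
N² = (g/ρ₀)·Δρ/Δz = g·(Δρ/ρ₀)/Δz = 9.8 × 1.0868 × 10⁻³ / 110 = 9.6824 × 10⁻⁵ s⁻².
N = √(9.6824 × 10⁻⁵) = 9.8399 × 10⁻³ rad s⁻¹ → T = 2π/N = 638.54 s = 10.642 min ≈ 10.6 min.

10.6 min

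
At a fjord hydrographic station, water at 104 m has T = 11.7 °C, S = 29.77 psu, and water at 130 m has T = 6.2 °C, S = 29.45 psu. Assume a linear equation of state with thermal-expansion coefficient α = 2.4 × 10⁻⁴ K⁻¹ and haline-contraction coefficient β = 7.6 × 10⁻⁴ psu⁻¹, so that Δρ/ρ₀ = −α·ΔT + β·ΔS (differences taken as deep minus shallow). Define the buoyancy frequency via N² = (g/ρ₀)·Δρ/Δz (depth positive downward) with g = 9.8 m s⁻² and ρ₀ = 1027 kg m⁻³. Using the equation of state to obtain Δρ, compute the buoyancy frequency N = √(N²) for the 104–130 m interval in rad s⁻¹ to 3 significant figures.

0.0201 rad s⁻¹

ΔT = -5.5 K, ΔS = -0.32 psu (deep − shallow).
Δρ/ρ₀ = −αΔT + βΔS = 1.32 × 10⁻³ − 2.432 × 10⁻⁴ = 1.0768 × 10⁻³, so Δρ ≈ 1.106 kg m⁻³.
N² = (g/ρ₀)·Δρ/Δz = g·(Δρ/ρ₀)/Δz = 9.8 × 1.0768 × 10⁻³ / 26 = 4.0587 × 10⁻⁴ s⁻².
N = √(4.0587 × 10⁻⁴) = 0.020146 rad s⁻¹ ≈ 0.0201 rad s⁻¹.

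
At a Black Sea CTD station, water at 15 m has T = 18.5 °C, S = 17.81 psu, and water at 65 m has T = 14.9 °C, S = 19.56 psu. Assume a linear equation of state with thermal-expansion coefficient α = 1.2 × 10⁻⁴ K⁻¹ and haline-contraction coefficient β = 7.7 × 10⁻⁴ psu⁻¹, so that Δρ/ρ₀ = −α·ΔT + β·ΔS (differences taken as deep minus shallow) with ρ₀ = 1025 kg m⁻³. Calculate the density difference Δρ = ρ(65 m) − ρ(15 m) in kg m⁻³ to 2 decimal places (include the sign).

ΔT = -3.6 K, ΔS = +1.75 psu (deep − shallow).
Δρ/ρ₀ = −(1.2 × 10⁻⁴)(-3.6) + (7.7 × 10⁻⁴)(+1.75) = 1.7795 × 10⁻³.
Δρ = 1025 × (1.7795 × 10⁻³) = +1.82 kg m⁻³.
Positive Δρ: denser below, stable.

+1.82 kg m⁻³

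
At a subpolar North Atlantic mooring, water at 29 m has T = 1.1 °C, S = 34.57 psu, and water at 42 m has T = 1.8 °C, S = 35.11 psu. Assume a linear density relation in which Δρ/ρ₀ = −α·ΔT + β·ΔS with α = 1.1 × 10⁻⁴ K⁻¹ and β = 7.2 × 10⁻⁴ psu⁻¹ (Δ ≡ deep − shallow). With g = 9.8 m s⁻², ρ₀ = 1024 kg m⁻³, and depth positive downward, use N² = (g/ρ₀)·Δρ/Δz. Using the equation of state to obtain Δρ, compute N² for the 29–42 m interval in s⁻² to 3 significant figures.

ΔT = +0.7 K, ΔS = +0.54 psu (deep − shallow).
Δρ/ρ₀ = −αΔT + βΔS = -7.70 × 10⁻⁵ + 3.888 × 10⁻⁴ = 3.118 × 10⁻⁴, so Δρ ≈ 0.3193 kg m⁻³.
N² = (g/ρ₀)·Δρ/Δz = g·(Δρ/ρ₀)/Δz = 9.8 × 3.118 × 10⁻⁴ / 13 = 2.3505 × 10⁻⁴ s⁻² ≈ 2.35 × 10⁻⁴ s⁻².

2.35 × 10⁻⁴ s⁻²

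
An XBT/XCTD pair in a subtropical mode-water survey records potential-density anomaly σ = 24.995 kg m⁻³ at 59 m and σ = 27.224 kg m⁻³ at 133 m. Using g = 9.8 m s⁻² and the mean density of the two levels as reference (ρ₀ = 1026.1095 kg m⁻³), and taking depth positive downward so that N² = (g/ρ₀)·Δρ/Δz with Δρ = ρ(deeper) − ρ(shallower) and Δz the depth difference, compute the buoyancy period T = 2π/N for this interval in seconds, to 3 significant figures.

370 s

Δρ = 1027.224 − 1024.995 = 2.229 kg m⁻³ over Δz = 133 − 59 = 74 m.
N² = (9.8/1026.1095) × (2.229/74) = 2.8768 × 10⁻⁴ s⁻².
N = √(2.8768 × 10⁻⁴) = 0.016961 rad s⁻¹, so T = 2π/N = 370.45 s ≈ 370 s.
N² > 0, so the interval is statically stable.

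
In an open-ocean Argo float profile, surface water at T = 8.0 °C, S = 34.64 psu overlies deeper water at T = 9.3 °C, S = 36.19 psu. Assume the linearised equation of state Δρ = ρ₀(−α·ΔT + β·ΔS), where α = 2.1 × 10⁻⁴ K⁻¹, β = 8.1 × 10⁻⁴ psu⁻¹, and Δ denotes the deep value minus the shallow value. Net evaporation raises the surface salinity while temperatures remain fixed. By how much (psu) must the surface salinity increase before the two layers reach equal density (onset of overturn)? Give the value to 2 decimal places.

Neutral buoyancy requires −α(T_deep − T_surf) + β(S_deep − S_surf′) = 0.
S_surf′ = S_deep − (α/β)·ΔT = 36.19 − (2.1 × 10⁻⁴/8.1 × 10⁻⁴)·(+1.3) = 35.8530 psu.
Increase required: 35.8530 − 34.64 = 1.2130 psu.

1.21 psu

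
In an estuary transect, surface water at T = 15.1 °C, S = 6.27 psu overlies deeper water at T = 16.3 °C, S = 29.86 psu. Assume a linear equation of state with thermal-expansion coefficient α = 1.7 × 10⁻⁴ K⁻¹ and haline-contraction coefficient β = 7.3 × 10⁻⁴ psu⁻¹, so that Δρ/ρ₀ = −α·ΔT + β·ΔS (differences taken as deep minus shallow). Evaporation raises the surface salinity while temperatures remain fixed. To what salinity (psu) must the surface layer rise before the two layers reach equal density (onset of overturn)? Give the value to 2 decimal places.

Neutral buoyancy requires −α(T_deep − T_surf) + β(S_deep − S_surf′) = 0.
S_surf′ = S_deep − (α/β)·ΔT = 29.86 − (1.7 × 10⁻⁴/7.3 × 10⁻⁴)·(+1.2) = 29.5805 psu.
Increase required: 29.5805 − 6.27 = 23.3105 psu.

29.58 psu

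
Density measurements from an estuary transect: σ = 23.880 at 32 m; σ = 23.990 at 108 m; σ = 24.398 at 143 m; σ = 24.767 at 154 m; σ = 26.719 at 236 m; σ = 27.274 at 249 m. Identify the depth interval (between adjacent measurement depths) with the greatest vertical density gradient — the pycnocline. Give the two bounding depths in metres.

Compute the density gradient over each adjacent pair:
  32–108 m: Δρ/Δz = 0.110/76 = 1.4 × 10⁻³ kg m⁻⁴
  108–143 m: Δρ/Δz = 0.408/35 = 0.012 kg m⁻⁴
  143–154 m: Δρ/Δz = 0.369/11 = 0.034 kg m⁻⁴
  154–236 m: Δρ/Δz = 1.952/82 = 0.024 kg m⁻⁴
  236–249 m: Δρ/Δz = 0.555/13 = 0.043 kg m⁻⁴
The largest gradient is in the 236–249 m interval — the pycnocline.

236–249 m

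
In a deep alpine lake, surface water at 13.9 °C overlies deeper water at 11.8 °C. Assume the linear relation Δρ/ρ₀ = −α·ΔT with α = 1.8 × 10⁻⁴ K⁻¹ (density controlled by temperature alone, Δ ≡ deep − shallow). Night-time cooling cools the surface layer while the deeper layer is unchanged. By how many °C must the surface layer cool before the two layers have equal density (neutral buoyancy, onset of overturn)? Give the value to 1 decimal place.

With temperature the only control, equal density requires T_surf′ = T_deep.
T_surf′ = 11.8 °C.
Cooling required: 13.9 − 11.8 = 2.1 °C.

2.1 °C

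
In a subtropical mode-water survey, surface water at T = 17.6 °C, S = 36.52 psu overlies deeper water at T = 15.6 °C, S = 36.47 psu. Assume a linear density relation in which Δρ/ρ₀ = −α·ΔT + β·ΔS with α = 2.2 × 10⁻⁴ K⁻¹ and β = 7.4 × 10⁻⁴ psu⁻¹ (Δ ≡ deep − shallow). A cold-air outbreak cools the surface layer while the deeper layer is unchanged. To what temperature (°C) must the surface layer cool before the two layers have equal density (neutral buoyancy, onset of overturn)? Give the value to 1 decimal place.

15.8 °C

Neutral buoyancy requires Δρ = 0, i.e. −α(T_deep − T_surf′) + β(S_deep − S_surf) = 0.
T_surf′ = T_deep − (β/α)·ΔS = 15.6 − (7.4 × 10⁻⁴/2.2 × 10⁻⁴)·(-0.05) = 15.768 °C.
Cooling required: 17.6 − (15.768) = 1.832 °C.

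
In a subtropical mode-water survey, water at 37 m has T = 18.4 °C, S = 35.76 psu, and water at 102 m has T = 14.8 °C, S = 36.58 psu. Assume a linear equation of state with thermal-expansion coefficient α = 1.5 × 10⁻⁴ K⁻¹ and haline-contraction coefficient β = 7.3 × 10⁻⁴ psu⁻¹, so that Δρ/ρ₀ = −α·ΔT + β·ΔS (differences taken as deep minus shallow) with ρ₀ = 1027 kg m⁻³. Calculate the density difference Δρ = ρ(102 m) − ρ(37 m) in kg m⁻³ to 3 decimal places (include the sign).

ΔT = -3.6 K, ΔS = +0.82 psu (deep − shallow).
Δρ/ρ₀ = −(1.5 × 10⁻⁴)(-3.6) + (7.3 × 10⁻⁴)(+0.82) = 1.1386 × 10⁻³.
Δρ = 1027 × (1.1386 × 10⁻³) = +1.169 kg m⁻³.
Positive Δρ: denser below, stable.

+1.169 kg m⁻³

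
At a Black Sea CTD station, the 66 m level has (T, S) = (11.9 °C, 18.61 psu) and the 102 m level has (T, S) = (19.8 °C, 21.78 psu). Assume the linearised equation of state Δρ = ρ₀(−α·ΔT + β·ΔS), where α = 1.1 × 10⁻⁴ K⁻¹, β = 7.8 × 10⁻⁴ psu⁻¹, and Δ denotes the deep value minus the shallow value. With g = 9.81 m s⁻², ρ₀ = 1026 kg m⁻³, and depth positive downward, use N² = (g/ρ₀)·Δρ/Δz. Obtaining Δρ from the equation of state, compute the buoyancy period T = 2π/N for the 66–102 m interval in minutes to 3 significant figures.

ΔT = +7.9 K, ΔS = +3.17 psu (deep − shallow).
Δρ/ρ₀ = −αΔT + βΔS = -8.69 × 10⁻⁴ + 2.4726 × 10⁻³ = 1.6036 × 10⁻³, so Δρ ≈ 1.645 kg m⁻³.
N² = (g/ρ₀)·Δρ/Δz = g·(Δρ/ρ₀)/Δz = 9.81 × 1.6036 × 10⁻³ / 36 = 4.3698 × 10⁻⁴ s⁻².
N = √(4.3698 × 10⁻⁴) = 0.020904 rad s⁻¹ → T = 2π/N = 300.57 s = 5.0095 min ≈ 5.01 min.

5.01 min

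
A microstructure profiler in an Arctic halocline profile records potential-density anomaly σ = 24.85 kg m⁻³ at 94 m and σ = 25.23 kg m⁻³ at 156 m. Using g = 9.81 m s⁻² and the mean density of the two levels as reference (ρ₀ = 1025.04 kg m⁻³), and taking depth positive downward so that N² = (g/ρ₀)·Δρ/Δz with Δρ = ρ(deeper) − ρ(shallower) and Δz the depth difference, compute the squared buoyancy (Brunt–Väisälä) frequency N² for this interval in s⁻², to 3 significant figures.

5.87 × 10⁻⁵ s⁻²

Δρ = 1025.23 − 1024.85 = 0.38 kg m⁻³ over Δz = 156 − 94 = 62 m.
N² = (9.81/1025.04) × (0.38/62) = 5.8657 × 10⁻⁵ s⁻² ≈ 5.87 × 10⁻⁵ s⁻².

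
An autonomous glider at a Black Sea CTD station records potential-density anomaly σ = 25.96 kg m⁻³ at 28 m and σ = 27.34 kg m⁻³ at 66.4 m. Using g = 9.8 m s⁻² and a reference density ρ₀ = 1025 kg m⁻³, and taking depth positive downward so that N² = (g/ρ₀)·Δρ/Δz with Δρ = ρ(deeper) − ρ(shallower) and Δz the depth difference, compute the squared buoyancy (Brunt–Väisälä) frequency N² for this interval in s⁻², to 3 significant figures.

3.44 × 10⁻⁴ s⁻²

Δρ = 1027.34 − 1025.96 = 1.38 kg m⁻³ over Δz = 66.4 − 28 = 38.4 m.
N² = (9.8/1025) × (1.38/38.4) = 3.4360 × 10⁻⁴ s⁻² ≈ 3.44 × 10⁻⁴ s⁻².
N² > 0, so the interval is statically stable.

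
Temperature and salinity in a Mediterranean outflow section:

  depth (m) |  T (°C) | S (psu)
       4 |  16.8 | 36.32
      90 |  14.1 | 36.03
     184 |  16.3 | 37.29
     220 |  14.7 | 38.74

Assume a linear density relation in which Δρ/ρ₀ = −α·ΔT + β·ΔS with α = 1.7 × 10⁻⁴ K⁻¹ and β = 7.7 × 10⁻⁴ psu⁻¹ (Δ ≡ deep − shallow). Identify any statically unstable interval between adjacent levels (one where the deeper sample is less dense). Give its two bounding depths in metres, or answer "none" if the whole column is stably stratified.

none

Evaluate Δρ/ρ₀ = −αΔT + βΔS across each adjacent pair:
  4–90 m: −αΔT+βΔS = −(1.7 × 10⁻⁴)(-2.7)+(7.7 × 10⁻⁴)(-0.29) = 2.4 × 10⁻⁴ → stable
  90–184 m: −αΔT+βΔS = −(1.7 × 10⁻⁴)(+2.2)+(7.7 × 10⁻⁴)(+1.26) = 6.0 × 10⁻⁴ → stable
  184–220 m: −αΔT+βΔS = −(1.7 × 10⁻⁴)(-1.6)+(7.7 × 10⁻⁴)(+1.45) = 1.4 × 10⁻³ → stable
Every interval has Δρ > 0: the column is stably stratified throughout.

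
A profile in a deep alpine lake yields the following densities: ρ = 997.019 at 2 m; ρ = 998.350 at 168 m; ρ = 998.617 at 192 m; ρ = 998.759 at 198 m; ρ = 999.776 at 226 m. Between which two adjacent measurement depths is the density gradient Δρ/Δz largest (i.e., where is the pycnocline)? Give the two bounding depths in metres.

198–226 m

Compute the density gradient over each adjacent pair:
  2–168 m: Δρ/Δz = 1.331/166 = 8.0 × 10⁻³ kg m⁻⁴
  168–192 m: Δρ/Δz = 0.267/24 = 0.011 kg m⁻⁴
  192–198 m: Δρ/Δz = 0.142/6 = 0.024 kg m⁻⁴
  198–226 m: Δρ/Δz = 1.017/28 = 0.036 kg m⁻⁴
The largest gradient is in the 198–226 m interval — the pycnocline.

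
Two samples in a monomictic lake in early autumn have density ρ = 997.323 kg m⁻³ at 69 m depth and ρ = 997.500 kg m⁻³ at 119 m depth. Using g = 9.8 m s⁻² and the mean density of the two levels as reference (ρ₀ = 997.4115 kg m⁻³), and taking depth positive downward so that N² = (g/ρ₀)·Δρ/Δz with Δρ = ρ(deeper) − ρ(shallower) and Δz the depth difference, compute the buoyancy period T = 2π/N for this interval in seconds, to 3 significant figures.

Δρ = 997.500 − 997.323 = 0.177 kg m⁻³ over Δz = 119 − 69 = 50 m.
N² = (9.8/997.4115) × (0.177/50) = 3.4782 × 10⁻⁵ s⁻².
N = √(3.4782 × 10⁻⁵) = 5.8976 × 10⁻³ rad s⁻¹, so T = 2π/N = 1.0654 × 10³ s ≈ 1.07 × 10³ s.

1.07 × 10³ s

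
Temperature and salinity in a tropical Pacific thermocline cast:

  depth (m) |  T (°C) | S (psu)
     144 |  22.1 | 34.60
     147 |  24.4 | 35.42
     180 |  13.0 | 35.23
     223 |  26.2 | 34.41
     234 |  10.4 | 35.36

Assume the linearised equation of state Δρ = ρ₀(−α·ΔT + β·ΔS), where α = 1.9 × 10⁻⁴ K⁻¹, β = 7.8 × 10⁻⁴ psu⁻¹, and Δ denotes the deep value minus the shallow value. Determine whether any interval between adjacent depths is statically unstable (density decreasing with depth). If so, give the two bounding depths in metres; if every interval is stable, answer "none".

Evaluate Δρ/ρ₀ = −αΔT + βΔS across each adjacent pair:
  144–147 m: −αΔT+βΔS = −(1.9 × 10⁻⁴)(+2.3)+(7.8 × 10⁻⁴)(+0.82) = 2.0 × 10⁻⁴ → stable
  147–180 m: −αΔT+βΔS = −(1.9 × 10⁻⁴)(-11.4)+(7.8 × 10⁻⁴)(-0.19) = 2.0 × 10⁻³ → stable
  180–223 m: −αΔT+βΔS = −(1.9 × 10⁻⁴)(+13.2)+(7.8 × 10⁻⁴)(-0.82) = -3.1 × 10⁻³ → UNSTABLE
  223–234 m: −αΔT+βΔS = −(1.9 × 10⁻⁴)(-15.8)+(7.8 × 10⁻⁴)(+0.95) = 3.7 × 10⁻³ → stable
The 180–223 m interval has Δρ < 0: lighter water underlies denser water.

180–223 m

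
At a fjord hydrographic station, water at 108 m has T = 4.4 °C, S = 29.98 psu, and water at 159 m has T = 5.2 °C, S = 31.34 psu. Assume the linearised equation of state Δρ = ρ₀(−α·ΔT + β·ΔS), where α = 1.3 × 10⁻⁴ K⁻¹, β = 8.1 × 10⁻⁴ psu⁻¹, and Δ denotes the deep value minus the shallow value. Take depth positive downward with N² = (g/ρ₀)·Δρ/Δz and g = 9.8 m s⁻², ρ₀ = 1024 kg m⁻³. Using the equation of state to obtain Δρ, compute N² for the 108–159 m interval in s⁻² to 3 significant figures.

ΔT = +0.8 K, ΔS = +1.36 psu (deep − shallow).
Δρ/ρ₀ = −αΔT + βΔS = -1.04 × 10⁻⁴ + 1.1016 × 10⁻³ = 9.976 × 10⁻⁴, so Δρ ≈ 1.022 kg m⁻³.
N² = (g/ρ₀)·Δρ/Δz = g·(Δρ/ρ₀)/Δz = 9.8 × 9.976 × 10⁻⁴ / 51 = 1.9170 × 10⁻⁴ s⁻² ≈ 1.92 × 10⁻⁴ s⁻².

1.92 × 10⁻⁴ s⁻²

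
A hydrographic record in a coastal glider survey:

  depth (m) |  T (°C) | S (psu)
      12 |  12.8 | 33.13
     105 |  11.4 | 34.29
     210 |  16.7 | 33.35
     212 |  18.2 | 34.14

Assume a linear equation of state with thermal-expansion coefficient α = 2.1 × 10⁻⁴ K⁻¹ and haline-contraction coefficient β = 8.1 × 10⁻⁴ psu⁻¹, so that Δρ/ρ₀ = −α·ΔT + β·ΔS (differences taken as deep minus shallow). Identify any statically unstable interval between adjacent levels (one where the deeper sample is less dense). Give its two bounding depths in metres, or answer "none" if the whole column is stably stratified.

105–210 m

Evaluate Δρ/ρ₀ = −αΔT + βΔS across each adjacent pair:
  12–105 m: −αΔT+βΔS = −(2.1 × 10⁻⁴)(-1.4)+(8.1 × 10⁻⁴)(+1.16) = 1.2 × 10⁻³ → stable
  105–210 m: −αΔT+βΔS = −(2.1 × 10⁻⁴)(+5.3)+(8.1 × 10⁻⁴)(-0.94) = -1.9 × 10⁻³ → UNSTABLE
  210–212 m: −αΔT+βΔS = −(2.1 × 10⁻⁴)(+1.5)+(8.1 × 10⁻⁴)(+0.79) = 3.2 × 10⁻⁴ → stable
The 105–210 m interval has Δρ < 0: lighter water underlies denser water.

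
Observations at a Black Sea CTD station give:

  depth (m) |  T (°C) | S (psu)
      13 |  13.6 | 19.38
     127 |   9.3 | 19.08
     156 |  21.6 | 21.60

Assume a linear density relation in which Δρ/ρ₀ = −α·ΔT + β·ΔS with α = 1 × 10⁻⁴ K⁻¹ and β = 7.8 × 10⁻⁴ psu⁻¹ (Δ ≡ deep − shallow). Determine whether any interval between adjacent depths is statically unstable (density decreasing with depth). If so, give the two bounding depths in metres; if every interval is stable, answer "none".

Evaluate Δρ/ρ₀ = −αΔT + βΔS across each adjacent pair:
  13–127 m: −αΔT+βΔS = −(1 × 10⁻⁴)(-4.3)+(7.8 × 10⁻⁴)(-0.30) = 2.0 × 10⁻⁴ → stable
  127–156 m: −αΔT+βΔS = −(1 × 10⁻⁴)(+12.3)+(7.8 × 10⁻⁴)(+2.52) = 7.4 × 10⁻⁴ → stable
Every interval has Δρ > 0: the column is stably stratified throughout.

none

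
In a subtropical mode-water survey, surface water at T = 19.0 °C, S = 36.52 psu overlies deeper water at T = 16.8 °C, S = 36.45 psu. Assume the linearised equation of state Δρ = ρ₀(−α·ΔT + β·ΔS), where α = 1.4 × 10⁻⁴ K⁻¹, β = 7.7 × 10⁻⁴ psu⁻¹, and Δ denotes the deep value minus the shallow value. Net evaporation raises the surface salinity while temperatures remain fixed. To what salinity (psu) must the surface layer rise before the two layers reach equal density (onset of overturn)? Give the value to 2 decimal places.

Neutral buoyancy requires −α(T_deep − T_surf) + β(S_deep − S_surf′) = 0.
S_surf′ = S_deep − (α/β)·ΔT = 36.45 − (1.4 × 10⁻⁴/7.7 × 10⁻⁴)·(-2.2) = 36.8500 psu.
Increase required: 36.8500 − 36.52 = 0.3300 psu.

36.85 psu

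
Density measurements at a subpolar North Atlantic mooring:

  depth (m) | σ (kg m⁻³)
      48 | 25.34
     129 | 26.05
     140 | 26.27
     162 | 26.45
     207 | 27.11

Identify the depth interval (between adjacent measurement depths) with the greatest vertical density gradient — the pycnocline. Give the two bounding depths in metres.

Compute the density gradient over each adjacent pair:
  48–129 m: Δρ/Δz = 0.71/81 = 8.8 × 10⁻³ kg m⁻⁴
  129–140 m: Δρ/Δz = 0.22/11 = 0.020 kg m⁻⁴
  140–162 m: Δρ/Δz = 0.18/22 = 8.2 × 10⁻³ kg m⁻⁴
  162–207 m: Δρ/Δz = 0.66/45 = 0.015 kg m⁻⁴
The largest gradient is in the 129–140 m interval — the pycnocline.

129–140 m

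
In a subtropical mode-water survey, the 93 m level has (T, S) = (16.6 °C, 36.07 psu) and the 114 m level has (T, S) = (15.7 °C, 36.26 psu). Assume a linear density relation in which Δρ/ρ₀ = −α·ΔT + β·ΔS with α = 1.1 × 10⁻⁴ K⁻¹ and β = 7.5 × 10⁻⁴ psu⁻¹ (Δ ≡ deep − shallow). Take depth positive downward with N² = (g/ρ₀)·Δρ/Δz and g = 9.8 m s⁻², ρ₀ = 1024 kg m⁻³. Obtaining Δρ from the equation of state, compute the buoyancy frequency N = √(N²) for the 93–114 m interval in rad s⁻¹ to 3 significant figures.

ΔT = -0.9 K, ΔS = +0.19 psu (deep − shallow).
Δρ/ρ₀ = −αΔT + βΔS = 9.90 × 10⁻⁵ + 1.425 × 10⁻⁴ = 2.415 × 10⁻⁴, so Δρ ≈ 0.2473 kg m⁻³.
N² = (g/ρ₀)·Δρ/Δz = g·(Δρ/ρ₀)/Δz = 9.8 × 2.415 × 10⁻⁴ / 21 = 1.1270 × 10⁻⁴ s⁻².
N = √(1.1270 × 10⁻⁴) = 0.010616 rad s⁻¹ ≈ 0.0106 rad s⁻¹.

0.0106 rad s⁻¹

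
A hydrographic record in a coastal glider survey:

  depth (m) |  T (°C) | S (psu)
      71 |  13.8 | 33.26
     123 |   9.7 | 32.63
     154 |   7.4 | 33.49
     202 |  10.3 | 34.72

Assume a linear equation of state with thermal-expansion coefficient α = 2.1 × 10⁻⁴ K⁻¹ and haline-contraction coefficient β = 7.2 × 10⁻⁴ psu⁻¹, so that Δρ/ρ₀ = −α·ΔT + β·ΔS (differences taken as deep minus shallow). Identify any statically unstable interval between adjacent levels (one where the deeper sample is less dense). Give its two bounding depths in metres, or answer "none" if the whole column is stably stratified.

none

Evaluate Δρ/ρ₀ = −αΔT + βΔS across each adjacent pair:
  71–123 m: −αΔT+βΔS = −(2.1 × 10⁻⁴)(-4.1)+(7.2 × 10⁻⁴)(-0.63) = 4.1 × 10⁻⁴ → stable
  123–154 m: −αΔT+βΔS = −(2.1 × 10⁻⁴)(-2.3)+(7.2 × 10⁻⁴)(+0.86) = 1.1 × 10⁻³ → stable
  154–202 m: −αΔT+βΔS = −(2.1 × 10⁻⁴)(+2.9)+(7.2 × 10⁻⁴)(+1.23) = 2.8 × 10⁻⁴ → stable
Every interval has Δρ > 0: the column is stably stratified throughout.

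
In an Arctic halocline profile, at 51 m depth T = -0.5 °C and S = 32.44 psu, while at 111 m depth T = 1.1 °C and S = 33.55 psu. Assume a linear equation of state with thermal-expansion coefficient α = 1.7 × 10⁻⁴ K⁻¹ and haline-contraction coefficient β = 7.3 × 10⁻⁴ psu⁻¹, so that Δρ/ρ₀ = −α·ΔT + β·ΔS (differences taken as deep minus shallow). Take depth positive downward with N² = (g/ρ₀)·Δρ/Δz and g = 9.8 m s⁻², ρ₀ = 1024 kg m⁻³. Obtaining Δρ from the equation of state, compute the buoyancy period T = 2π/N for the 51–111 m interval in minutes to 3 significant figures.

11.2 min

ΔT = +1.6 K, ΔS = +1.11 psu (deep − shallow).
Δρ/ρ₀ = −αΔT + βΔS = -2.72 × 10⁻⁴ + 8.103 × 10⁻⁴ = 5.383 × 10⁻⁴, so Δρ ≈ 0.5512 kg m⁻³.
N² = (g/ρ₀)·Δρ/Δz = g·(Δρ/ρ₀)/Δz = 9.8 × 5.383 × 10⁻⁴ / 60 = 8.7922 × 10⁻⁵ s⁻².
N = √(8.7922 × 10⁻⁵) = 9.3767 × 10⁻³ rad s⁻¹ → T = 2π/N = 670.08 s = 11.168 min ≈ 11.2 min.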